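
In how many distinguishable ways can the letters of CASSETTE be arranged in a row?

Letter multiplicities in CASSETTE: A×1, C×1, E×2, S×2, T×2.
Dividing 8! = 40320 by 2!·2!·2! = 8 for the repeated letters gives 5040.

5040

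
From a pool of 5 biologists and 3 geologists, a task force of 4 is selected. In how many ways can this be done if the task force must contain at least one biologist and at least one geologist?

65

With no constraint there are C(8,4) = 70 possible selections.
Selections missing a whole group: no biologists → C(3,4) = 0; no geologists → C(5,4) = 5.
Both groups omitted at once is impossible, so 70 − 5 = 65.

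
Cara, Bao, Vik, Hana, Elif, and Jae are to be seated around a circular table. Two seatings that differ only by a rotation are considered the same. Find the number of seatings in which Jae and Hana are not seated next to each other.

Without the restriction there are (5)! = 120 seatings.
Those with Jae next to Hana: fuse the pair into one unit and seat 5 units around a circle — 2·(4)! = 48.
Subtracting, 120 − 48 = 72.

72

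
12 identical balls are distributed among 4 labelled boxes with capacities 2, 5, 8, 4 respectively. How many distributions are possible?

Ignoring the caps, the number of non-negative solutions to x_1+…+x_4 = 12 is C(15,3) = 455.
Subtract solutions that violate a single cap (substitute x_i' = x_i − (cap_i+1)): x_1 ≥ 3 gives C(12,3) = 220; x_2 ≥ 6 gives C(9,3) = 84; x_3 ≥ 9 gives C(6,3) = 20; x_4 ≥ 5 gives C(10,3) = 120. Together 444.
Add back pairs where two caps are both exceeded: 20 + 1 + 35 + 0 + 4 + 0 = 60.
By inclusion–exclusion the count is 455 − 444 + 60 = 71.

71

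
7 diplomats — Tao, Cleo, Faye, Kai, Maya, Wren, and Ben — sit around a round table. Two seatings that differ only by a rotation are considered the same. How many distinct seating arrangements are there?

Seat Tao anywhere (absorbing the rotational symmetry), then permute the other 6: (6)! = 720.

720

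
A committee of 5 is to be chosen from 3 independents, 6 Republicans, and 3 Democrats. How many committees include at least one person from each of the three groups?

540

Unrestricted: C(12,5) = 792 ways to pick any 5 of the 12.
Selections missing a whole group: no independents → C(9,5) = 126; no Republicans → C(6,5) = 6; no Democrats → C(9,5) = 126.
Add back selections omitting two groups (i.e. drawn from a single group): C(3,5) + C(6,5) + C(3,5) = 6.
By inclusion–exclusion: 792 − 258 + 6 = 540.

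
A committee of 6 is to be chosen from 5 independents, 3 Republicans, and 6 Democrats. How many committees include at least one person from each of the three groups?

With no constraint there are C(14,6) = 3003 possible selections.
Subtract selections that omit an entire group: no independents → C(9,6) = 84; no Republicans → C(11,6) = 462; no Democrats → C(8,6) = 28.
Add back selections omitting two groups (i.e. drawn from a single group): C(5,6) + C(3,6) + C(6,6) = 1.
By inclusion–exclusion: 3003 − 574 + 1 = 2430.

2430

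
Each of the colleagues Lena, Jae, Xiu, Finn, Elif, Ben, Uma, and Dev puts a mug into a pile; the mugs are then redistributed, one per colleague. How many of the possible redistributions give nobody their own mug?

Count assignments avoiding every fixed point. For any j of the 8 colleagues fixed to their own mug, the other 8−j can be arranged in (8−j)! ways.
By inclusion–exclusion this is Σ_{j=0}^{8} (−1)^j C(8,j)·(8−j)!.
Computing: 40320 − 40320 + 20160 − 6720 + 1680 − 336 + 56 − 8 + 1 = 14833.

14833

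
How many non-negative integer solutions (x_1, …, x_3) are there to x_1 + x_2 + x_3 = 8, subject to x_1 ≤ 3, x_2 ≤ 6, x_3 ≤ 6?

By stars and bars, unrestricted non-negative solutions to x_1+…+x_3 = 8 number C(8+2,2) = 45.
Subtract solutions that violate a single cap (substitute x_i' = x_i − (cap_i+1)): x_1 ≥ 4 gives C(6,2) = 15; x_2 ≥ 7 gives C(3,2) = 3; x_3 ≥ 7 gives C(3,2) = 3. Together 21.
No two caps can be exceeded simultaneously, so the pair terms are all 0.
By inclusion–exclusion the count is 45 − 21 + 0 = 24.

24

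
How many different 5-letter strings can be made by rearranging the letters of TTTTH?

The 5 letters of TTTTH have repeats: T appearing 4 times.
Dividing 5! = 120 by 4! = 24 for the repeated letters gives 5.

5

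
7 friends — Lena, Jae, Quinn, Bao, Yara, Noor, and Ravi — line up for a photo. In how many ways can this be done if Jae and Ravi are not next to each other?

3600

There are 7! = 5040 arrangements in all. If Jae and Ravi are adjacent, merging them into one block gives 2·(6)! = 1440 arrangements.
So 5040 − 1440 = 3600 arrangements keep them apart.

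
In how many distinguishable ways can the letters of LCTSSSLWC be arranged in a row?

The 9 letters of LCTSSSLWC have repeats: C appearing twice, L appearing twice, and S appearing 3 times.
Dividing 9! = 362880 by 3!·2!·2! = 24 for the repeated letters gives 15120.

15120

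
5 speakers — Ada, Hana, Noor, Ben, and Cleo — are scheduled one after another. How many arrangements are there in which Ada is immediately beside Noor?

Glue Ada and Noor into one block (2 internal orders), leaving 4 units to arrange in a row.
So the count is 2·(4)! = 48.

48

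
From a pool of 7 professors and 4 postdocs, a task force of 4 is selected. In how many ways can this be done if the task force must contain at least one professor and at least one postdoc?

294

Total 4-person selections from all 11: C(11,4) = 330.
Selections missing a whole group: no professors → C(4,4) = 1; no postdocs → C(7,4) = 35.
Both groups omitted at once is impossible, so 330 − 36 = 294.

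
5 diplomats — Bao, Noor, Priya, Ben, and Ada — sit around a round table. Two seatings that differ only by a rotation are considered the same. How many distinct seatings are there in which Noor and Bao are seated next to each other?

12

Glue Noor and Bao into a block (2 internal orders). Seating 4 units around a circle gives (3)! arrangements.
So 2 × (3)! = 2 × 6 = 12.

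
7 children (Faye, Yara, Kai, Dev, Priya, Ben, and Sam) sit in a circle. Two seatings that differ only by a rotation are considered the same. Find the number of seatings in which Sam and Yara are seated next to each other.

Treat {Sam, Yara} as one unit (2 internal orders) and seat the resulting 6 units around the table: (5)! circular arrangements.
So 2 × (5)! = 2 × 120 = 240.

240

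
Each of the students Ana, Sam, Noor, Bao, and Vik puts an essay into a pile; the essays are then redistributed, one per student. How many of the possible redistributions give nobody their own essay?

44

Count assignments avoiding every fixed point. For any j of the 5 students fixed to their own essay, the other 5−j can be arranged in (5−j)! ways.
By inclusion–exclusion this is Σ_{j=0}^{5} (−1)^j C(5,j)·(5−j)!.
Computing: 120 − 120 + 60 − 20 + 5 − 1 = 44.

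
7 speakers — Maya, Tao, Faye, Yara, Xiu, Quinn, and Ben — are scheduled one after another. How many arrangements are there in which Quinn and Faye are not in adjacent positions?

Of the 7! = 5040 arrangements, those with Quinn and Faye adjacent number 2 × 6! = 1440 (treat the pair as a block with 2 internal orders).
Complementary counting: 5040 − 1440 = 3600.

3600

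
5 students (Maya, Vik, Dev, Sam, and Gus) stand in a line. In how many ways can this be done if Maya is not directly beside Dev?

72

There are 5! = 120 arrangements in all. If Maya and Dev are adjacent, merging them into one block gives 2·(4)! = 48 arrangements.
Complementary counting: 120 − 48 = 72.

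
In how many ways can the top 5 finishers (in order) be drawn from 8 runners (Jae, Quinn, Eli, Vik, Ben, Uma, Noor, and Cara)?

6720

This is an ordered selection of 5 from 8: P(8,5).
That gives 8 × 7 × 6 × 5 × 4 = 6720.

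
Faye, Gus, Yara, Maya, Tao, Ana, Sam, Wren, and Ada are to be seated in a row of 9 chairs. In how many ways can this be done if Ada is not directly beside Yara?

There are 9! = 362880 arrangements in all. If Ada and Yara are adjacent, merging them into one block gives 2·(8)! = 80640 arrangements.
So 362880 − 80640 = 282240 arrangements keep them apart.

282240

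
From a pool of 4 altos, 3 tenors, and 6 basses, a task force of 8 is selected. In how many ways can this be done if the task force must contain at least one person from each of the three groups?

1233

Total 8-person selections from all 13: C(13,8) = 1287.
Selections missing a whole group: no altos → C(9,8) = 9; no tenors → C(10,8) = 45; no basses → C(7,8) = 0.
Add back selections omitting two groups (i.e. drawn from a single group): C(4,8) + C(3,8) + C(6,8) = 0.
By inclusion–exclusion: 1287 − 54 + 0 = 1233.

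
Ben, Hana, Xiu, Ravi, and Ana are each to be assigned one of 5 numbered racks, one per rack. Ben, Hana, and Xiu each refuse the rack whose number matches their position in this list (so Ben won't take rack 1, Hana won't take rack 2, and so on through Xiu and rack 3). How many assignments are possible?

64

Let Aᵢ (for i ∈ {1, 2, 3}) be the placements that put person i in their forbidden rack. Any j of these fix j positions, leaving (5−j)! ways to fill the rest, and there are C(3,j) ways to pick which j.
By inclusion–exclusion, the number of valid placements is Σ_{j=0}^{3} (−1)^j C(3,j)·(5−j)!.
Computing: 120 − 72 + 18 − 2 = 64.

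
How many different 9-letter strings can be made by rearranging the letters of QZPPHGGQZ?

Letter multiplicities in QZPPHGGQZ: G×2, H×1, P×2, Q×2, Z×2.
So there are 9! / (2!·2!·2!·2!) = 22680 distinguishable arrangements.

22680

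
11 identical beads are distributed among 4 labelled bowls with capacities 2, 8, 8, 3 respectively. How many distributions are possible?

Without the upper bounds there are C(14,3) = 364 ways to split 11 among 4 bowls.
Subtract solutions that violate a single cap (substitute x_i' = x_i − (cap_i+1)): x_1 ≥ 3 gives C(11,3) = 165; x_2 ≥ 9 gives C(5,3) = 10; x_3 ≥ 9 gives C(5,3) = 10; x_4 ≥ 4 gives C(10,3) = 120. Together 305.
Add back pairs where two caps are both exceeded: 0 + 0 + 35 + 0 + 0 + 0 = 35.
By inclusion–exclusion the count is 364 − 305 + 35 = 94.

94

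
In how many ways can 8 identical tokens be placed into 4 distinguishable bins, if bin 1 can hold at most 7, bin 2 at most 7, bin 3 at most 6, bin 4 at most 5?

By stars and bars, unrestricted non-negative solutions to x_1+…+x_4 = 8 number C(8+3,3) = 165.
Subtract solutions that violate a single cap (substitute x_i' = x_i − (cap_i+1)): x_1 ≥ 8 gives C(3,3) = 1; x_2 ≥ 8 gives C(3,3) = 1; x_3 ≥ 7 gives C(4,3) = 4; x_4 ≥ 6 gives C(5,3) = 10. Together 16.
No two caps can be exceeded simultaneously, so the pair terms are all 0.
By inclusion–exclusion the count is 165 − 16 + 0 = 149.

149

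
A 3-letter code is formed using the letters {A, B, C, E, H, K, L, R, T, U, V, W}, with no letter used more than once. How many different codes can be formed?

1320

This is a permutation of 3 out of 12: P(12,3) = 12!/9!.
That product is 12 × 11 × 10 = 1320.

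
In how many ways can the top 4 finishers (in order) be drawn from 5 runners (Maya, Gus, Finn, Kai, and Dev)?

There are 5 choices for 1st place, 4 for 2nd, and so on down to 2 for position 4.
That gives 5 × 4 × 3 × 2 = 120.

120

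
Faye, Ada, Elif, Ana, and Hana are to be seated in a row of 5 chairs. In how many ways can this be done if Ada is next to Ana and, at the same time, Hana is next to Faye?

Treat {Ada,Ana} as one block (2 orders) and {Hana,Faye} as another (2 orders).
That leaves 3 units to arrange: 2 × 2 × 3! = 4 × 6 = 24.

24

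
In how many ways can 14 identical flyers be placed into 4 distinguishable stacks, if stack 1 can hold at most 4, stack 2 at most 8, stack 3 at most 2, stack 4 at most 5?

Ignoring the caps, the number of non-negative solutions to x_1+…+x_4 = 14 is C(17,3) = 680.
Subtract solutions that violate a single cap (substitute x_i' = x_i − (cap_i+1)): x_1 ≥ 5 gives C(12,3) = 220; x_2 ≥ 9 gives C(8,3) = 56; x_3 ≥ 3 gives C(14,3) = 364; x_4 ≥ 6 gives C(11,3) = 165. Together 805.
Add back pairs where two caps are both exceeded: 1 + 84 + 20 + 10 + 0 + 56 = 171.
Subtract triples: 0 + 0 + 1 + 0 = 1.
By inclusion–exclusion the count is 680 − 805 + 171 − 1 = 45.

45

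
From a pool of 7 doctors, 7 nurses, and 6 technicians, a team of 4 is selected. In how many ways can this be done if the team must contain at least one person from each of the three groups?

With no constraint there are C(20,4) = 4845 possible selections.
Selections missing a whole group: no doctors → C(13,4) = 715; no nurses → C(13,4) = 715; no technicians → C(14,4) = 1001.
Add back selections omitting two groups (i.e. drawn from a single group): C(7,4) + C(7,4) + C(6,4) = 85.
By inclusion–exclusion: 4845 − 2431 + 85 = 2499.

2499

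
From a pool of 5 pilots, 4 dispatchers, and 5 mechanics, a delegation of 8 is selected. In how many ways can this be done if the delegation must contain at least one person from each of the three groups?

2940

Unrestricted: C(14,8) = 3003 ways to pick any 8 of the 14.
Selections missing a whole group: no pilots → C(9,8) = 9; no dispatchers → C(10,8) = 45; no mechanics → C(9,8) = 9.
Add back selections omitting two groups (i.e. drawn from a single group): C(5,8) + C(4,8) + C(5,8) = 0.
By inclusion–exclusion: 3003 − 63 + 0 = 2940.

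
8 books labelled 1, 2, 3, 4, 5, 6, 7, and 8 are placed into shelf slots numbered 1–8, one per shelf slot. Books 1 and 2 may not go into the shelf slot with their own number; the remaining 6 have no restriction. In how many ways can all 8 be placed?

Let Aᵢ (for i ∈ {1, 2}) be the placements that put book i in its forbidden shelf slot. Any j of these fix j positions, leaving (8−j)! ways to fill the rest, and there are C(2,j) ways to pick which j.
By inclusion–exclusion, the number of valid placements is Σ_{j=0}^{2} (−1)^j C(2,j)·(8−j)!.
Computing: 40320 − 10080 + 720 = 30960.

30960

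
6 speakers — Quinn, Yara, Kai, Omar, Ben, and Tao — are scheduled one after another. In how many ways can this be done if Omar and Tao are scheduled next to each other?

240

Treat {Omar, Tao} as a single unit. There are 5 units to order, and the pair itself can be ordered 2 ways.
That gives 2 × 5! = 2 × 120 = 240.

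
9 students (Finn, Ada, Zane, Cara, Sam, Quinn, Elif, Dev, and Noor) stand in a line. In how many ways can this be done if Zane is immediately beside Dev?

Place the 7 others and the Zane-Dev pair as 8 objects in a line; the pair has 2 internal arrangements.
That gives 2 × 8! = 2 × 40320 = 80640.

80640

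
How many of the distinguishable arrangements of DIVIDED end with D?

180

Fix D in the last position and arrange the remaining 6 letters.
Those 6 letters have D appearing twice and I appearing twice, giving (6)!/(2!·2!) = 180.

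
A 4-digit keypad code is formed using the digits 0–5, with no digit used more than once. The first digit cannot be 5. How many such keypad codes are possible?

300

The first digit has 6−1 = 5 choices (anything except 5).
The remaining 3 digits are filled from the other 5 symbols without repetition: 5 × 4 × 3 = 60.
Total: 5 × 60 = 300.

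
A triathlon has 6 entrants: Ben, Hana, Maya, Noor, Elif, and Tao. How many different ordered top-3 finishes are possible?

There are 6 choices for 1st place, 5 for 2nd, and 4 for 3rd.
That gives 6 × 5 × 4 = 120.

120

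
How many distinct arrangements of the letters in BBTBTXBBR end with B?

840

With the last slot taken by B, it remains to arrange the other 8 letters (BTBTXBBR).
Those 8 letters have B appearing 4 times and T appearing twice, giving (8)!/(4!·2!) = 840.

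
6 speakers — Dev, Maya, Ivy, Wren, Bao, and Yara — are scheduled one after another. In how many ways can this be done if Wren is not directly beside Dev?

480

There are 6! = 720 arrangements in all. If Wren and Dev are adjacent, merging them into one block gives 2·(5)! = 240 arrangements.
So 720 − 240 = 480 arrangements keep them apart.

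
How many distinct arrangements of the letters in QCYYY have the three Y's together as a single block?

Treat the 3 copies of Y as a single block. The multiset to arrange is then {YYY, C, Q}, 3 items in all.
All 3 items are distinct, so there are (3)! = 6 arrangements.

6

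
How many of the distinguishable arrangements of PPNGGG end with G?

Fix G in the last position and arrange the remaining 5 letters.
Those 5 letters have G appearing twice and P appearing twice, giving (5)!/(2!·2!) = 30.

30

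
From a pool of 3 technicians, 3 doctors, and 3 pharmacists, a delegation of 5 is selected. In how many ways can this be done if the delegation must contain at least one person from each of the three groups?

With no constraint there are C(9,5) = 126 possible selections.
Subtract selections that omit an entire group: no technicians → C(6,5) = 6; no doctors → C(6,5) = 6; no pharmacists → C(6,5) = 6.
Add back selections omitting two groups (i.e. drawn from a single group): C(3,5) + C(3,5) + C(3,5) = 0.
By inclusion–exclusion: 126 − 18 + 0 = 108.

108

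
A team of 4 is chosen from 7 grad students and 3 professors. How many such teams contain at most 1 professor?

Split by how many professors are chosen (0 through 1).
Sum: C(3,0)·C(7,4) + C(3,1)·C(7,3) = 35 + 105 = 140.

140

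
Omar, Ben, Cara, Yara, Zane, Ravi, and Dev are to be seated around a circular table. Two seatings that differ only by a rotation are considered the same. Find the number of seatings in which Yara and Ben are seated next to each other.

Glue Yara and Ben into a block (2 internal orders). Seating 6 units around a circle gives (5)! arrangements.
So 2 × (5)! = 2 × 120 = 240.

240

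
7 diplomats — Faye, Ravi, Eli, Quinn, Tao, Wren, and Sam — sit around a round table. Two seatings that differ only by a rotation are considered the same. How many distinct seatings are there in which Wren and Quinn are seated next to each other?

Treat {Wren, Quinn} as one unit (2 internal orders) and seat the resulting 6 units around the table: (5)! circular arrangements.
So 2 × (5)! = 2 × 120 = 240.

240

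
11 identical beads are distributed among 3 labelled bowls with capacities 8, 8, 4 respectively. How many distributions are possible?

38

Without the upper bounds there are C(13,2) = 78 ways to split 11 among 3 bowls.
Subtract solutions that violate a single cap (substitute x_i' = x_i − (cap_i+1)): x_1 ≥ 9 gives C(4,2) = 6; x_2 ≥ 9 gives C(4,2) = 6; x_3 ≥ 5 gives C(8,2) = 28. Together 40.
No two caps can be exceeded simultaneously, so the pair terms are all 0.
By inclusion–exclusion the count is 78 − 40 + 0 = 38.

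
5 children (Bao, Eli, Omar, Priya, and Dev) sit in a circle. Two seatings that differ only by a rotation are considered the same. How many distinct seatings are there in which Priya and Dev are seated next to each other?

12

Treat {Priya, Dev} as one unit (2 internal orders) and seat the resulting 4 units around the table: (3)! circular arrangements.
So 2 × (3)! = 2 × 6 = 12.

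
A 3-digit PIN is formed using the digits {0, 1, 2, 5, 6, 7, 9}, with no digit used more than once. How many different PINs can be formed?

210

With no repetition, fill the 3 digits in order: 7 choices, then 6, down to 5.
That product is 7 × 6 × 5 = 210.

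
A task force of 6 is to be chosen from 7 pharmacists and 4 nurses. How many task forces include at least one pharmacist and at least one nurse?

Unrestricted: C(11,6) = 462 ways to pick any 6 of the 11.
Subtract selections that omit an entire group: no pharmacists → C(4,6) = 0; no nurses → C(7,6) = 7.
Both groups omitted at once is impossible, so 462 − 7 = 455.

455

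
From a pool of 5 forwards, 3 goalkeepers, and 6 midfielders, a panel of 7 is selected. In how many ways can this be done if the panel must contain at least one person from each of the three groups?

3058

Unrestricted: C(14,7) = 3432 ways to pick any 7 of the 14.
Selections missing a whole group: no forwards → C(9,7) = 36; no goalkeepers → C(11,7) = 330; no midfielders → C(8,7) = 8.
Add back selections omitting two groups (i.e. drawn from a single group): C(5,7) + C(3,7) + C(6,7) = 0.
By inclusion–exclusion: 3432 − 374 + 0 = 3058.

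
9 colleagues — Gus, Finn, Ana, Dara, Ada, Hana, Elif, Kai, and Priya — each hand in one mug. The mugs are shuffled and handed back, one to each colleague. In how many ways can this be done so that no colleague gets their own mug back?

133496

This is the derangement count D_9: permutations of 9 items with no fixed point.
By inclusion–exclusion this is Σ_{j=0}^{9} (−1)^j C(9,j)·(9−j)!.
Computing: 362880 − 362880 + 181440 − 60480 + 15120 − 3024 + 504 − 72 + 9 − 1 = 133496.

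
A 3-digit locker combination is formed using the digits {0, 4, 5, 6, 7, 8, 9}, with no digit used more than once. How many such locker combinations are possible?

210

This is a permutation of 3 out of 7: P(7,3) = 7!/4!.
7 × 6 × 5 = 210.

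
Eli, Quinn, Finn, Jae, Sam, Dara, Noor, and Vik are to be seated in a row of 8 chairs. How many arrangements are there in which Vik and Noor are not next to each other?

Of the 8! = 40320 arrangements, those with Vik and Noor adjacent number 2 × 7! = 10080 (treat the pair as a block with 2 internal orders).
Complementary counting: 40320 − 10080 = 30240.

30240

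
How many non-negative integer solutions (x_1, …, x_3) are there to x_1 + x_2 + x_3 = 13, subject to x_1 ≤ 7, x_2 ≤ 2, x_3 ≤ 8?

By stars and bars, unrestricted non-negative solutions to x_1+…+x_3 = 13 number C(13+2,2) = 105.
Subtract solutions that violate a single cap (substitute x_i' = x_i − (cap_i+1)): x_1 ≥ 8 gives C(7,2) = 21; x_2 ≥ 3 gives C(12,2) = 66; x_3 ≥ 9 gives C(6,2) = 15. Together 102.
Add back pairs where two caps are both exceeded: 6 + 0 + 3 = 9.
By inclusion–exclusion the count is 105 − 102 + 9 = 12.

12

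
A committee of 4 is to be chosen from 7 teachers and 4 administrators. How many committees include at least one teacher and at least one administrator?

294

Unrestricted: C(11,4) = 330 ways to pick any 4 of the 11.
Selections missing a whole group: no teachers → C(4,4) = 1; no administrators → C(7,4) = 35.
Both groups omitted at once is impossible, so 330 − 36 = 294.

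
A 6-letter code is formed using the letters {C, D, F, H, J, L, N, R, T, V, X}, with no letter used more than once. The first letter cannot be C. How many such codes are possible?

302400

The first letter has 11−1 = 10 choices (anything except C).
The remaining 5 letters are filled from the other 10 symbols without repetition: 10 × 9 × 8 × 7 × 6 = 30240.
Total: 10 × 30240 = 302400.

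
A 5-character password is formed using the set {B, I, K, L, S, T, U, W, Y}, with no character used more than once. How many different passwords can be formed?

15120

This is a permutation of 5 out of 9: P(9,5) = 9!/4!.
That product is 9 × 8 × 7 × 6 × 5 = 15120.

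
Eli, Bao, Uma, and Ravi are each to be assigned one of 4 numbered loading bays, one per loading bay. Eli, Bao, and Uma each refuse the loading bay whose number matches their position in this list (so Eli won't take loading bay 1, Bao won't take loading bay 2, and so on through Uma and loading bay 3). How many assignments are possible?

Let Aᵢ (for i ∈ {1, 2, 3}) be the placements that put person i in their forbidden loading bay. Any j of these fix j positions, leaving (4−j)! ways to fill the rest, and there are C(3,j) ways to pick which j.
By inclusion–exclusion, the number of valid placements is Σ_{j=0}^{3} (−1)^j C(3,j)·(4−j)!.
Computing: 24 − 18 + 6 − 1 = 11.

11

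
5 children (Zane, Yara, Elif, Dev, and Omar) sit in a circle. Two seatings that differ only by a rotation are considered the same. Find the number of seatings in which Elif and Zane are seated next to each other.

Treat {Elif, Zane} as one unit (2 internal orders) and seat the resulting 4 units around the table: (3)! circular arrangements.
So 2 × (3)! = 2 × 6 = 12.

12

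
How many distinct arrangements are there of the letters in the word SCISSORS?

1680

The 8 letters of SCISSORS have repeats: S appearing 4 times.
Dividing 8! = 40320 by 4! = 24 for the repeated letters gives 1680.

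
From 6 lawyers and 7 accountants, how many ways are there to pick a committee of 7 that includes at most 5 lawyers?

Split by how many lawyers are chosen (0 through 5).
Sum: C(6,0)·C(7,7) + C(6,1)·C(7,6) + C(6,2)·C(7,5) + C(6,3)·C(7,4) + C(6,4)·C(7,3) + C(6,5)·C(7,2) = 1 + 42 + 315 + 700 + 525 + 126 = 1709.

1709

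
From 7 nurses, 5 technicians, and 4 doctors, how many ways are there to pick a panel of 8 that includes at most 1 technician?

Split by how many technicians are chosen (0 through 1).
Sum: C(5,0)·C(11,8) + C(5,1)·C(11,7) = 165 + 1650 = 1815.

1815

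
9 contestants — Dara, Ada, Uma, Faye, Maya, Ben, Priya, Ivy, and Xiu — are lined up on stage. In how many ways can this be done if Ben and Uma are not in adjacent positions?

Of the 9! = 362880 arrangements, those with Ben and Uma adjacent number 2 × 8! = 80640 (treat the pair as a block with 2 internal orders).
Complementary counting: 362880 − 80640 = 282240.

282240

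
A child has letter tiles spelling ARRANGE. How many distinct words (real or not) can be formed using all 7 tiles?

1260

Letter multiplicities in ARRANGE: A×2, E×1, G×1, N×1, R×2.
The number of distinct arrangements is 7!/(2!·2!) = 5040/4 = 1260.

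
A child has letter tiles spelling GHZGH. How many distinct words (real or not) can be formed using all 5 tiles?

30

The 5 letters of GHZGH have repeats: G appearing twice and H appearing twice.
The number of distinct arrangements is 5!/(2!·2!) = 120/4 = 30.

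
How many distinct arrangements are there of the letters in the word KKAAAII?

Letter multiplicities in KKAAAII: A×3, I×2, K×2.
Dividing 7! = 5040 by 3!·2!·2! = 24 for the repeated letters gives 210.

210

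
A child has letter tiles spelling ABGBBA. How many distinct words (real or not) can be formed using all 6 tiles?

ABGBBA has 6 letters with A appearing twice and B appearing 3 times.
Dividing 6! = 720 by 3!·2! = 12 for the repeated letters gives 60.

60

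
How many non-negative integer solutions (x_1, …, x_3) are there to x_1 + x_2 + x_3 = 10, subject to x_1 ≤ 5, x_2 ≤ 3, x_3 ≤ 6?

Without the upper bounds there are C(12,2) = 66 ways to split 10 among 3 variables.
Subtract solutions that violate a single cap (substitute x_i' = x_i − (cap_i+1)): x_1 ≥ 6 gives C(6,2) = 15; x_2 ≥ 4 gives C(8,2) = 28; x_3 ≥ 7 gives C(5,2) = 10. Together 53.
Add back pairs where two caps are both exceeded: 1 + 0 + 0 = 1.
By inclusion–exclusion the count is 66 − 53 + 1 = 14.

14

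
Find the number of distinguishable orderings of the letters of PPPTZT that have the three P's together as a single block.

12

Treat the 3 copies of P as a single block. The multiset to arrange is then {PPP, T, T, Z}, 4 items in all.
That gives (4)!/(2!) = 12 arrangements.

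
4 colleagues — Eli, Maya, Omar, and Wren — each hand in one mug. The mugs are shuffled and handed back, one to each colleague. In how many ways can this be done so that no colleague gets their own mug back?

This is the derangement count D_4: permutations of 4 items with no fixed point.
By inclusion–exclusion this is Σ_{j=0}^{4} (−1)^j C(4,j)·(4−j)!.
Computing: 24 − 24 + 12 − 4 + 1 = 9.

9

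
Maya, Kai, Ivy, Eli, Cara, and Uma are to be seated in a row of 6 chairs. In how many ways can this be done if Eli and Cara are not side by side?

480

Of the 6! = 720 arrangements, those with Eli and Cara adjacent number 2 × 5! = 240 (treat the pair as a block with 2 internal orders).
So 720 − 240 = 480 arrangements keep them apart.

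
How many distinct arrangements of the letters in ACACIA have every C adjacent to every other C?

20

Treat the 2 copies of C as a single block. The multiset to arrange is then {CC, A, A, A, I}, 5 items in all.
That gives (5)!/(3!) = 20 arrangements.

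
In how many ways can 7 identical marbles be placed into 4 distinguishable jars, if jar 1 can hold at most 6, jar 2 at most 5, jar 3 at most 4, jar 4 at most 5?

101

Ignoring the caps, the number of non-negative solutions to x_1+…+x_4 = 7 is C(10,3) = 120.
Subtract solutions that violate a single cap (substitute x_i' = x_i − (cap_i+1)): x_1 ≥ 7 gives C(3,3) = 1; x_2 ≥ 6 gives C(4,3) = 4; x_3 ≥ 5 gives C(5,3) = 10; x_4 ≥ 6 gives C(4,3) = 4. Together 19.
No two caps can be exceeded simultaneously, so the pair terms are all 0.
By inclusion–exclusion the count is 120 − 19 + 0 = 101.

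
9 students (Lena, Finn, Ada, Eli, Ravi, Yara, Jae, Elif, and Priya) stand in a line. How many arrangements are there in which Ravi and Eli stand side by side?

Glue Ravi and Eli into one block (2 internal orders), leaving 8 units to arrange in a row.
That gives 2 × 8! = 2 × 40320 = 80640.

80640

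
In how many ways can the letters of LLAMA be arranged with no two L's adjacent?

There are 5!/(2!·2!) = 30 arrangements of LLAMA in total.
Arrangements with the L's together: treat LL as one letter, giving (4)!/(2!) = 12.
Hence 30 − 12 = 18.

18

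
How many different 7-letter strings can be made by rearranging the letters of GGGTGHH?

GGGTGHH has 7 letters with G appearing 4 times and H appearing twice.
So there are 7! / (4!·2!) = 105 distinguishable arrangements.

105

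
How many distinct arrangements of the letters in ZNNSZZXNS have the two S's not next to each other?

There are 9!/(3!·3!·2!) = 5040 arrangements of ZNNSZZXNS in total.
If the two S's are adjacent, glue them into one block, leaving 8 items to arrange: (8)!/(3!·3!) = 1120 ways.
Hence 5040 − 1120 = 3920.

3920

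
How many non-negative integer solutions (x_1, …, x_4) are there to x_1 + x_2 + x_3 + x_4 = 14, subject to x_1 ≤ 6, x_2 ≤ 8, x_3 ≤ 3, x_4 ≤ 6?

By stars and bars, unrestricted non-negative solutions to x_1+…+x_4 = 14 number C(14+3,3) = 680.
Subtract solutions that violate a single cap (substitute x_i' = x_i − (cap_i+1)): x_1 ≥ 7 gives C(10,3) = 120; x_2 ≥ 9 gives C(8,3) = 56; x_3 ≥ 4 gives C(13,3) = 286; x_4 ≥ 7 gives C(10,3) = 120. Together 582.
Add back pairs where two caps are both exceeded: 0 + 20 + 1 + 4 + 0 + 20 = 45.
By inclusion–exclusion the count is 680 − 582 + 45 = 143.

143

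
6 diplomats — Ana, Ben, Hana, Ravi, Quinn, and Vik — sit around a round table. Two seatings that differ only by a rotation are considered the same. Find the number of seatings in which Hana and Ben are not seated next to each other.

72

Without the restriction there are (5)! = 120 seatings.
Seatings with Hana beside Ben: treat them as a block with 2 internal orders, giving 2 × (4)! = 48.
Subtracting, 120 − 48 = 72.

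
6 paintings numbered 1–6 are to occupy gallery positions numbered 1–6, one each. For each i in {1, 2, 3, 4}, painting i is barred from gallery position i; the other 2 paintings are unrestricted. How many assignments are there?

362

Let Aᵢ (for 1 ≤ i ≤ 4) be the placements that put painting i in its forbidden gallery position. Any j of these fix j positions, leaving (6−j)! ways to fill the rest, and there are C(4,j) ways to pick which j.
By inclusion–exclusion, the number of valid placements is Σ_{j=0}^{4} (−1)^j C(4,j)·(6−j)!.
Computing: 720 − 480 + 144 − 24 + 2 = 362.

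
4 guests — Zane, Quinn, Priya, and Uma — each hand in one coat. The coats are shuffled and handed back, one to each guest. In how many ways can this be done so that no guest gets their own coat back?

9

Count assignments avoiding every fixed point. For any j of the 4 guests fixed to their own coat, the other 4−j can be arranged in (4−j)! ways.
By inclusion–exclusion this is Σ_{j=0}^{4} (−1)^j C(4,j)·(4−j)!.
Computing: 24 − 24 + 12 − 4 + 1 = 9.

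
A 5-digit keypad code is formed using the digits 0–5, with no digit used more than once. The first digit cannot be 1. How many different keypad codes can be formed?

600

The first digit has 6−1 = 5 choices (anything except 1).
The remaining 4 digits are filled from the other 5 symbols without repetition: 5 × 4 × 3 × 2 = 120.
Total: 5 × 120 = 600.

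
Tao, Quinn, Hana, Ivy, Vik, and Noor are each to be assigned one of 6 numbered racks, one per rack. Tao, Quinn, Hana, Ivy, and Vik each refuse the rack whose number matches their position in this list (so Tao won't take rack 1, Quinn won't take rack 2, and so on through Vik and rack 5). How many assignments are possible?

Let Aᵢ (for 1 ≤ i ≤ 5) be the placements that put person i in their forbidden rack. Any j of these fix j positions, leaving (6−j)! ways to fill the rest, and there are C(5,j) ways to pick which j.
By inclusion–exclusion, the number of valid placements is Σ_{j=0}^{5} (−1)^j C(5,j)·(6−j)!.
Computing: 720 − 600 + 240 − 60 + 10 − 1 = 309.

309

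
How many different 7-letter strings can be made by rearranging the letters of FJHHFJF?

Letter multiplicities in FJHHFJF: F×3, H×2, J×2.
The number of distinct arrangements is 7!/(3!·2!·2!) = 5040/24 = 210.

210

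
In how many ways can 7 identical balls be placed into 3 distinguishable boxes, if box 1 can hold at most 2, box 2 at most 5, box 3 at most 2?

6

Without the upper bounds there are C(9,2) = 36 ways to split 7 among 3 boxes.
Subtract solutions that violate a single cap (substitute x_i' = x_i − (cap_i+1)): x_1 ≥ 3 gives C(6,2) = 15; x_2 ≥ 6 gives C(3,2) = 3; x_3 ≥ 3 gives C(6,2) = 15. Together 33.
Add back pairs where two caps are both exceeded: 0 + 3 + 0 = 3.
By inclusion–exclusion the count is 36 − 33 + 3 = 6.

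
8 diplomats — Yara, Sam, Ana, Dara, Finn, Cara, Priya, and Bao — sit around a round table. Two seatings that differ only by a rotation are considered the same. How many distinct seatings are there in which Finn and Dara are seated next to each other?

1440

Treat {Finn, Dara} as one unit (2 internal orders) and seat the resulting 7 units around the table: (6)! circular arrangements.
So 2 × (6)! = 2 × 720 = 1440.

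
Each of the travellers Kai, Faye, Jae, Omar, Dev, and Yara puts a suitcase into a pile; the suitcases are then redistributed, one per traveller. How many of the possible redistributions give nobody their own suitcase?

265

Let Aᵢ be the assignments in which traveller i gets their own suitcase. We want the size of the complement of A₁∪…∪A_6.
By inclusion–exclusion this is Σ_{j=0}^{6} (−1)^j C(6,j)·(6−j)!.
Computing: 720 − 720 + 360 − 120 + 30 − 6 + 1 = 265.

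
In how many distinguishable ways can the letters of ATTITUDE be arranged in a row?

6720

ATTITUDE has 8 letters with T appearing 3 times.
Dividing 8! = 40320 by 3! = 6 for the repeated letters gives 6720.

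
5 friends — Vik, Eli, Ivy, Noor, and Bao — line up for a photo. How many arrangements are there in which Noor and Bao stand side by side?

48

Glue Noor and Bao into one block (2 internal orders), leaving 4 units to arrange in a row.
That gives 2 × 4! = 2 × 24 = 48.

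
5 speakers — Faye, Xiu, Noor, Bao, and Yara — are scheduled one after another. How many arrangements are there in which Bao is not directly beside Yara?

72

There are 5! = 120 arrangements in all. If Bao and Yara are adjacent, merging them into one block gives 2·(4)! = 48 arrangements.
So 120 − 48 = 72 arrangements keep them apart.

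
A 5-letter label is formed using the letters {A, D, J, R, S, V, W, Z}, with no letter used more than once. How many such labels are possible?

Choose and order 5 of the 8 symbols: the first letter has 8 options, the next 7, and so on down to 4.
8 × 7 × 6 × 5 × 4 = 6720.

6720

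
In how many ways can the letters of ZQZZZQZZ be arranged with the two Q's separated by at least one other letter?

21

Total arrangements of ZQZZZQZZ: 8!/(6!·2!) = 28.
If the two Q's are adjacent, glue them into one block, leaving 7 items to arrange: (7)!/(6!) = 7 ways.
Hence 28 − 7 = 21.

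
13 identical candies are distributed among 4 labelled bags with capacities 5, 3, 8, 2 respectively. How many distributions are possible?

42

Without the upper bounds there are C(16,3) = 560 ways to split 13 among 4 bags.
Subtract solutions that violate a single cap (substitute x_i' = x_i − (cap_i+1)): x_1 ≥ 6 gives C(10,3) = 120; x_2 ≥ 4 gives C(12,3) = 220; x_3 ≥ 9 gives C(7,3) = 35; x_4 ≥ 3 gives C(13,3) = 286. Together 661.
Add back pairs where two caps are both exceeded: 20 + 0 + 35 + 1 + 84 + 4 = 144.
Subtract triples: 0 + 1 + 0 + 0 = 1.
By inclusion–exclusion the count is 560 − 661 + 144 − 1 = 42.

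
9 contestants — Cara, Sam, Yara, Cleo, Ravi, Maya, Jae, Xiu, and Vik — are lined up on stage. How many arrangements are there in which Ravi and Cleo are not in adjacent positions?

282240

Of the 9! = 362880 arrangements, those with Ravi and Cleo adjacent number 2 × 8! = 80640 (treat the pair as a block with 2 internal orders).
So 362880 − 80640 = 282240 arrangements keep them apart.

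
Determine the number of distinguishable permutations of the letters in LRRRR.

The 5 letters of LRRRR have repeats: R appearing 4 times.
The number of distinct arrangements is 5!/(4!) = 120/24 = 5.

5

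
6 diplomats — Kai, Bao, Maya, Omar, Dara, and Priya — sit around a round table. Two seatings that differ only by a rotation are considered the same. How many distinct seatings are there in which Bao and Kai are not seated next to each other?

Without the restriction there are (5)! = 120 seatings.
Seatings with Bao beside Kai: treat them as a block with 2 internal orders, giving 2 × (4)! = 48.
Subtracting, 120 − 48 = 72.

72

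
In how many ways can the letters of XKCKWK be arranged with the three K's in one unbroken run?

Treat the 3 copies of K as a single block. The multiset to arrange is then {KKK, C, W, X}, 4 items in all.
All 4 items are distinct, so there are (4)! = 24 arrangements.

24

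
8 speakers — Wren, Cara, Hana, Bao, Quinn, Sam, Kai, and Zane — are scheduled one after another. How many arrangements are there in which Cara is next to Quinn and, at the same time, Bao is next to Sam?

2880

Treat {Cara,Quinn} as one block (2 orders) and {Bao,Sam} as another (2 orders).
That leaves 6 units to arrange: 2 × 2 × 6! = 4 × 720 = 2880.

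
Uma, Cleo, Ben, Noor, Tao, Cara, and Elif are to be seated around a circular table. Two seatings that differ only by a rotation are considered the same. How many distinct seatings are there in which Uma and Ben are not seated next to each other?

480

All circular seatings of 7 people number (6)! = 720.
Seatings with Uma beside Ben: treat them as a block with 2 internal orders, giving 2 × (5)! = 240.
Subtracting, 720 − 240 = 480.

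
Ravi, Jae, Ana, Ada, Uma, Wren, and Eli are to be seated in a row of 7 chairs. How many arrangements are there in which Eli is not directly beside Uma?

There are 7! = 5040 arrangements in all. If Eli and Uma are adjacent, merging them into one block gives 2·(6)! = 1440 arrangements.
So 5040 − 1440 = 3600 arrangements keep them apart.

3600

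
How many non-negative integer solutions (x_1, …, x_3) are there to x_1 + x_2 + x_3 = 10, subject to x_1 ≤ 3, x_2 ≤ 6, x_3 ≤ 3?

6

Without the upper bounds there are C(12,2) = 66 ways to split 10 among 3 variables.
Subtract solutions that violate a single cap (substitute x_i' = x_i − (cap_i+1)): x_1 ≥ 4 gives C(8,2) = 28; x_2 ≥ 7 gives C(5,2) = 10; x_3 ≥ 4 gives C(8,2) = 28. Together 66.
Add back pairs where two caps are both exceeded: 0 + 6 + 0 = 6.
By inclusion–exclusion the count is 66 − 66 + 6 = 6.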